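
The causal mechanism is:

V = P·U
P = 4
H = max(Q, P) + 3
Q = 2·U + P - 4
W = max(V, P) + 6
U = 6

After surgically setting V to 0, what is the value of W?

10

Under do(V=0), the mechanism V = P·U is discarded; V is fixed at 0.
W = max(V, P) + 6  [with V=0, P=4]  = 10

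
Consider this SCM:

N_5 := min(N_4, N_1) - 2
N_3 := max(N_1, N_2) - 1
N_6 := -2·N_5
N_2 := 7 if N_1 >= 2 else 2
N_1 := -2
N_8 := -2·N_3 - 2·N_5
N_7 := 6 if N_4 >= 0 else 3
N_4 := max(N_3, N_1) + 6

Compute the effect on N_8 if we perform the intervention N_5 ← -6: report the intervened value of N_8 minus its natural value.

do(N_5=-6) replaces the equation N_5 := min(N_4, N_1) - 2 with the constant N_5 = -6.
N_2 = 7 if N_1 >= 2 else 2  [with N_1=-2]  = 2
N_3 = max(N_1, N_2) - 1  [with N_1=-2, N_2=2]  = 1
N_8 = -2·N_3 - 2·N_5  [with N_3=1, N_5=-6]  = 10
Without intervention: N_2 = 7 if N_1 >= 2 else 2  [with N_1=-2]  = 2; N_3 = max(N_1, N_2) - 1  [with N_1=-2, N_2=2]  = 1; N_4 = max(N_3, N_1) + 6  [with N_3=1, N_1=-2]  = 7; N_5 = min(N_4, N_1) - 2  [with N_4=7, N_1=-2]  = -4; N_8 = -2·N_3 - 2·N_5  [with N_3=1, N_5=-4]  = 6.
Change = 10 − 6 = 4.

4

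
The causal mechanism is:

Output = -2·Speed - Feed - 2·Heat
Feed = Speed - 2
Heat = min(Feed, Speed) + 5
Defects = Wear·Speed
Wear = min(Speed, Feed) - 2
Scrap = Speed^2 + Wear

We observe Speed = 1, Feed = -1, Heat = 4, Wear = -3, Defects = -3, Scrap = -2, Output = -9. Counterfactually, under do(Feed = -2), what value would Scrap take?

Under do(Feed=-2), the mechanism Feed = Speed - 2 is discarded; Feed is fixed at -2.
Wear = min(Speed, Feed) - 2  [with Speed=1, Feed=-2]  = -4
Scrap = Speed^2 + Wear  [with Speed=1, Wear=-4]  = -3

-3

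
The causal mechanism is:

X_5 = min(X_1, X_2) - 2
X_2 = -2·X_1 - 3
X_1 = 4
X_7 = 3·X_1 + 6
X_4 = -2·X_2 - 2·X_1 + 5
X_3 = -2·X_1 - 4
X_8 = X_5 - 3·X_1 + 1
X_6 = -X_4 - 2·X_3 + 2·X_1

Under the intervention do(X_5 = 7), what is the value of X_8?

do(X_5=7) replaces the equation X_5 = min(X_1, X_2) - 2 with the constant X_5 = 7.
X_8 = X_5 - 3·X_1 + 1  [with X_5=7, X_1=4]  = -4

-4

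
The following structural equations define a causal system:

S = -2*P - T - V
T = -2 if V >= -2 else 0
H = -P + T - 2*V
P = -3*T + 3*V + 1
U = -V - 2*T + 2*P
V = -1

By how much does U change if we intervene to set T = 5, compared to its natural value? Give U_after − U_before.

-56

Under do(T=5), the mechanism T = -2 if V >= -2 else 0 is discarded; T is fixed at 5.
P = -3*T + 3*V + 1  [with T=5, V=-1]  = -17
U = -V - 2*T + 2*P  [with V=-1, T=5, P=-17]  = -43
Without intervention: T = -2 if V >= -2 else 0  [with V=-1]  = -2; P = -3*T + 3*V + 1  [with T=-2, V=-1]  = 4; U = -V - 2*T + 2*P  [with V=-1, T=-2, P=4]  = 13.
Change = -43 − 13 = -56.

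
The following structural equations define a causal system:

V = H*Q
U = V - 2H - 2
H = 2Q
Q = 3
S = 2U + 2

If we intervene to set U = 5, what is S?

12

Intervening sets U = 5 and removes its equation (U = V - 2H - 2).
S = 2U + 2  [with U=5]  = 12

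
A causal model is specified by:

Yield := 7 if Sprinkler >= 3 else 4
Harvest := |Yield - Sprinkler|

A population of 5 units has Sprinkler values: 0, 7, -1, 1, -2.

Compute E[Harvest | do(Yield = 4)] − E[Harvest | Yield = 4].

Under do(Yield=4), Yield's equation is replaced by Yield=4 for every unit. Per-unit Harvest: 4, 3, 5, 3, 6. Mean = 4.2.
Observing Yield=4 restricts to units where Yield's equation naturally yields 4: Sprinkler ∈ {0, -1, 1, -2}. In that subpopulation Harvest = 4, 5, 3, 6, mean 4.5.
Difference = 4.2 − 4.5 = -0.3.

-0.3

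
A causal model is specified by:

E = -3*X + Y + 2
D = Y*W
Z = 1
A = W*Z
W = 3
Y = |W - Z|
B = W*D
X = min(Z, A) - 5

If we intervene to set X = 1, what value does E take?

1

The intervention breaks the incoming arrows to X: X = min(Z, A) - 5 no longer applies, and X = 1.
Y = |W - Z|  [with W=3, Z=1]  = 2
E = -3*X + Y + 2  [with X=1, Y=2]  = 1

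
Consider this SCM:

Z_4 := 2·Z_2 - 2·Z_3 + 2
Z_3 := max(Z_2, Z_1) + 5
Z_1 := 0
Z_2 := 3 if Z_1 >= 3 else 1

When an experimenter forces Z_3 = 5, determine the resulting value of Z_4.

The intervention breaks the incoming arrows to Z_3: Z_3 := max(Z_2, Z_1) + 5 no longer applies, and Z_3 = 5.
Z_2 = 3 if Z_1 >= 3 else 1  [with Z_1=0]  = 1
Z_4 = 2·Z_2 - 2·Z_3 + 2  [with Z_2=1, Z_3=5]  = -6

-6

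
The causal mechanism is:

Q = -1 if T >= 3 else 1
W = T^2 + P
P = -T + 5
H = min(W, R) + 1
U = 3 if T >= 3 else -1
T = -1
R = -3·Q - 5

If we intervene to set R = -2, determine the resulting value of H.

-1

Intervening sets R = -2 and removes its equation (R = -3·Q - 5).
P = -T + 5  [with T=-1]  = 6
W = T^2 + P  [with T=-1, P=6]  = 7
H = min(W, R) + 1  [with W=7, R=-2]  = -1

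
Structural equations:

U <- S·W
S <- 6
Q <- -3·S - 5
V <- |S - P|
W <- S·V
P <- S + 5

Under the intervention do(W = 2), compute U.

Intervening sets W = 2 and removes its equation (W <- S·V).
U = S·W  [with S=6, W=2]  = 12

12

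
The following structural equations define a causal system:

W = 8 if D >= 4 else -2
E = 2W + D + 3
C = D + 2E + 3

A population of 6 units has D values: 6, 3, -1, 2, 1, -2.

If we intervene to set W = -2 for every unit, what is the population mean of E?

0.5

The intervention sets W=-2 in all 6 units regardless of D. Recomputing E per unit gives 5, 2, -2, 1, 0, -3; average 0.5.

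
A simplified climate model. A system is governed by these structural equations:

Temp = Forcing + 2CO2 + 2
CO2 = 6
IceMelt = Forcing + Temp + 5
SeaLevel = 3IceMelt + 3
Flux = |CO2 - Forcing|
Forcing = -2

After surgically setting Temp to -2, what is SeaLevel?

6

do(Temp=-2) replaces the equation Temp = Forcing + 2CO2 + 2 with the constant Temp = -2.
IceMelt = Forcing + Temp + 5  [with Forcing=-2, Temp=-2]  = 1
SeaLevel = 3IceMelt + 3  [with IceMelt=1]  = 6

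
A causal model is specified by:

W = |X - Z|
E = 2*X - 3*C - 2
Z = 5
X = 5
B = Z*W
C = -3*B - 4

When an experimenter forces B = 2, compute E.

Under do(B=2), the mechanism B = Z*W is discarded; B is fixed at 2.
C = -3*B - 4  [with B=2]  = -10
E = 2*X - 3*C - 2  [with X=5, C=-10]  = 38

38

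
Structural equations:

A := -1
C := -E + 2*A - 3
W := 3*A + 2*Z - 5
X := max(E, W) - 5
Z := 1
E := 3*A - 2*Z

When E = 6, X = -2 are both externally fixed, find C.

The joint intervention fixes E = 6, X = -2, removing each variable's own equation.
C = -E + 2*A - 3  [with E=6, A=-1]  = -11

-11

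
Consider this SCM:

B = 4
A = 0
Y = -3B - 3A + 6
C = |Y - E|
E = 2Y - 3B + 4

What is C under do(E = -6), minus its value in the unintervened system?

-14

Intervening sets E = -6 and removes its equation (E = 2Y - 3B + 4).
Y = -3B - 3A + 6  [with B=4, A=0]  = -6
C = |Y - E|  [with Y=-6, E=-6]  = 0
Without intervention: Y = -3B - 3A + 6  [with B=4, A=0]  = -6; E = 2Y - 3B + 4  [with Y=-6, B=4]  = -20; C = |Y - E|  [with Y=-6, E=-20]  = 14.
Change = 0 − 14 = -14.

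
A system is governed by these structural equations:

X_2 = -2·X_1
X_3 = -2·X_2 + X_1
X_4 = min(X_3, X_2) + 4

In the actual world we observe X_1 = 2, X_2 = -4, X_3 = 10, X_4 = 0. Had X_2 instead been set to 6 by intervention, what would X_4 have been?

Under do(X_2=6), the mechanism X_2 = -2·X_1 is discarded; X_2 is fixed at 6.
X_3 = -2·X_2 + X_1  [with X_2=6, X_1=2]  = -10
X_4 = min(X_3, X_2) + 4  [with X_3=-10, X_2=6]  = -6

-6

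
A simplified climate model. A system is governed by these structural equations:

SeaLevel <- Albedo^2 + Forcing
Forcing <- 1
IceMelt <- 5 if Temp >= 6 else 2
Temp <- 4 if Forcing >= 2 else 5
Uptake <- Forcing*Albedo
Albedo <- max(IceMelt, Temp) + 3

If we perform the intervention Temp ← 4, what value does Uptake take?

7

Under do(Temp=4), the mechanism Temp <- 4 if Forcing >= 2 else 5 is discarded; Temp is fixed at 4.
IceMelt = 5 if Temp >= 6 else 2  [with Temp=4]  = 2
Albedo = max(IceMelt, Temp) + 3  [with IceMelt=2, Temp=4]  = 7
Uptake = Forcing*Albedo  [with Forcing=1, Albedo=7]  = 7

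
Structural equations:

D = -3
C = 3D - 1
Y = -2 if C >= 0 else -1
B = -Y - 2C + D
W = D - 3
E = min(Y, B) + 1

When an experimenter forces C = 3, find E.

Under do(C=3), the mechanism C = 3D - 1 is discarded; C is fixed at 3.
Y = -2 if C >= 0 else -1  [with C=3]  = -2
B = -Y - 2C + D  [with Y=-2, C=3, D=-3]  = -7
E = min(Y, B) + 1  [with Y=-2, B=-7]  = -6

-6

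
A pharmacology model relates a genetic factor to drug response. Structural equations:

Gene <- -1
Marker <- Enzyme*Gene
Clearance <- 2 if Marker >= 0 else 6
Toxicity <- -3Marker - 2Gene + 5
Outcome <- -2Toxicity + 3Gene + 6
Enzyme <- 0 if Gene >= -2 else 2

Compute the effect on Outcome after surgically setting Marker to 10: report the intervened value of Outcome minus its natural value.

The intervention breaks the incoming arrows to Marker: Marker <- Enzyme*Gene no longer applies, and Marker = 10.
Toxicity = -3Marker - 2Gene + 5  [with Marker=10, Gene=-1]  = -23
Outcome = -2Toxicity + 3Gene + 6  [with Toxicity=-23, Gene=-1]  = 49
Without intervention: Enzyme = 0 if Gene >= -2 else 2  [with Gene=-1]  = 0; Marker = Enzyme*Gene  [with Enzyme=0, Gene=-1]  = 0; Toxicity = -3Marker - 2Gene + 5  [with Marker=0, Gene=-1]  = 7; Outcome = -2Toxicity + 3Gene + 6  [with Toxicity=7, Gene=-1]  = -11.
Change = 49 − (-11) = 60.

60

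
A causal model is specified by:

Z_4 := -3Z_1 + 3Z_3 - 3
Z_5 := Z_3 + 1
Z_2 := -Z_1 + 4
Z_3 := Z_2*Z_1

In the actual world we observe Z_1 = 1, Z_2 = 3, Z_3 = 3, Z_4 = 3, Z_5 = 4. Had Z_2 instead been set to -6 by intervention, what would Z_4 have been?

Under do(Z_2=-6), the mechanism Z_2 := -Z_1 + 4 is discarded; Z_2 is fixed at -6.
Z_3 = Z_2*Z_1  [with Z_2=-6, Z_1=1]  = -6
Z_4 = -3Z_1 + 3Z_3 - 3  [with Z_1=1, Z_3=-6]  = -24

-24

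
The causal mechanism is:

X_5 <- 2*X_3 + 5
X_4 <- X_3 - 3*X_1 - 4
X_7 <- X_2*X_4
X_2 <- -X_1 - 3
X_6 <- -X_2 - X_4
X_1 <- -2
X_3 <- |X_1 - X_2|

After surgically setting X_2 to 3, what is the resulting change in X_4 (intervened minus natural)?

4

Under do(X_2=3), the mechanism X_2 <- -X_1 - 3 is discarded; X_2 is fixed at 3.
X_3 = |X_1 - X_2|  [with X_1=-2, X_2=3]  = 5
X_4 = X_3 - 3*X_1 - 4  [with X_3=5, X_1=-2]  = 7
Without intervention: X_2 = -X_1 - 3  [with X_1=-2]  = -1; X_3 = |X_1 - X_2|  [with X_1=-2, X_2=-1]  = 1; X_4 = X_3 - 3*X_1 - 4  [with X_3=1, X_1=-2]  = 3.
Change = 7 − 3 = 4.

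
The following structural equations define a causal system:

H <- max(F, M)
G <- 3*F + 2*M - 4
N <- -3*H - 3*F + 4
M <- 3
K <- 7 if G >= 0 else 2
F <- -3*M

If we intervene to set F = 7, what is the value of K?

Under do(F=7), the mechanism F <- -3*M is discarded; F is fixed at 7.
G = 3*F + 2*M - 4  [with F=7, M=3]  = 23
K = 7 if G >= 0 else 2  [with G=23]  = 7

7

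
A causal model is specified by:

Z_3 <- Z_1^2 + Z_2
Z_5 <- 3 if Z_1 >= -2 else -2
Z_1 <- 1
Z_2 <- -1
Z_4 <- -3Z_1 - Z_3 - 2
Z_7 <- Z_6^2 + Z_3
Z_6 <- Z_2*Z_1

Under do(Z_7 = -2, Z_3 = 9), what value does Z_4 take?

-14

The joint intervention fixes Z_7 = -2, Z_3 = 9, removing each variable's own equation.
Z_4 = -3Z_1 - Z_3 - 2  [with Z_1=1, Z_3=9]  = -14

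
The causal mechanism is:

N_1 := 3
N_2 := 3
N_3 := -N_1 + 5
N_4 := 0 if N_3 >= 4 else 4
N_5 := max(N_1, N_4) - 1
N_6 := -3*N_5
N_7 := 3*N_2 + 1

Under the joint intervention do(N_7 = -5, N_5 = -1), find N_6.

Setting N_7 = -5, N_5 = -1 by intervention discards those variables' equations.
N_6 = -3*N_5  [with N_5=-1]  = 3

3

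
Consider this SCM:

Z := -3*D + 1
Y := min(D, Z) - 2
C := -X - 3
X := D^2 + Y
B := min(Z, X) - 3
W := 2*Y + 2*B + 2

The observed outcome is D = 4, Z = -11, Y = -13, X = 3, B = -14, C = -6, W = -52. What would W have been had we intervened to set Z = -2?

-16

Under do(Z=-2), the mechanism Z := -3*D + 1 is discarded; Z is fixed at -2.
Y = min(D, Z) - 2  [with D=4, Z=-2]  = -4
X = D^2 + Y  [with D=4, Y=-4]  = 12
B = min(Z, X) - 3  [with Z=-2, X=12]  = -5
W = 2*Y + 2*B + 2  [with Y=-4, B=-5]  = -16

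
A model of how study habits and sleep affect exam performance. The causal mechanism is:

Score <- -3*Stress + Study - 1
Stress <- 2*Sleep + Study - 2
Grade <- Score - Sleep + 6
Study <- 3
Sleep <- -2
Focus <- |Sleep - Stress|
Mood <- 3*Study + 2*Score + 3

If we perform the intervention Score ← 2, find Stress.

do(Score=2) replaces the equation Score <- -3*Stress + Study - 1 with the constant Score = 2.
Stress is not downstream of the intervention, so its value is determined by the original equations.
Stress = 2*Sleep + Study - 2  [with Sleep=-2, Study=3]  = -3

-3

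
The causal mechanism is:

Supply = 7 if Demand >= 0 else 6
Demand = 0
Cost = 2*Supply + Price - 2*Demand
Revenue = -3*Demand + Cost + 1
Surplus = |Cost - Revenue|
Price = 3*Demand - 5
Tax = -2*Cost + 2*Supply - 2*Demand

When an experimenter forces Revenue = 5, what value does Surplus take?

Under do(Revenue=5), the mechanism Revenue = -3*Demand + Cost + 1 is discarded; Revenue is fixed at 5.
Price = 3*Demand - 5  [with Demand=0]  = -5
Supply = 7 if Demand >= 0 else 6  [with Demand=0]  = 7
Cost = 2*Supply + Price - 2*Demand  [with Supply=7, Price=-5, Demand=0]  = 9
Surplus = |Cost - Revenue|  [with Cost=9, Revenue=5]  = 4

4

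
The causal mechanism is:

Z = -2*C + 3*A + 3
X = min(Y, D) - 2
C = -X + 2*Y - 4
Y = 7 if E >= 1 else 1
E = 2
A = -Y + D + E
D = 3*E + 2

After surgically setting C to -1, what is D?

8

do(C=-1) replaces the equation C = -X + 2*Y - 4 with the constant C = -1.
D is not downstream of the intervention, so its value is determined by the original equations.
D = 3*E + 2  [with E=2]  = 8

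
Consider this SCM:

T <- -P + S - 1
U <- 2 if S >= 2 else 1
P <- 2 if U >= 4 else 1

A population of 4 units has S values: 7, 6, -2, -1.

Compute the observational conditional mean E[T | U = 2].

Observing U=2 restricts to units where U's equation naturally yields 2: S ∈ {7, 6}. In that subpopulation T = 5, 4, mean 4.5.

4.5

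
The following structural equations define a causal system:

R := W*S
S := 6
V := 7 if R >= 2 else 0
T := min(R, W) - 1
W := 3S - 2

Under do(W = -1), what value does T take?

do(W=-1) replaces the equation W := 3S - 2 with the constant W = -1.
R = W*S  [with W=-1, S=6]  = -6
T = min(R, W) - 1  [with R=-6, W=-1]  = -7

-7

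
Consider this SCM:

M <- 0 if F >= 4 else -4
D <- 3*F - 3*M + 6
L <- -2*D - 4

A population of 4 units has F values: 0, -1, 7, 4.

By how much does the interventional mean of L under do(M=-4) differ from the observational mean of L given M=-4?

do(M=-4) breaks M's dependence on F. With M=-4 fixed, L across the units is -40, -34, -82, -64, mean -55.
Conditioning on M=-4 selects the 2 unit(s) with F ∈ {0, -1}. Their L values: -40, -34. Mean = -37.
Difference = -55 − (-37) = -18.

-18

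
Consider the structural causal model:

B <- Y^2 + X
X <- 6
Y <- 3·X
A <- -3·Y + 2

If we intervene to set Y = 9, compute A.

Under do(Y=9), the mechanism Y <- 3·X is discarded; Y is fixed at 9.
A = -3·Y + 2  [with Y=9]  = -25

-25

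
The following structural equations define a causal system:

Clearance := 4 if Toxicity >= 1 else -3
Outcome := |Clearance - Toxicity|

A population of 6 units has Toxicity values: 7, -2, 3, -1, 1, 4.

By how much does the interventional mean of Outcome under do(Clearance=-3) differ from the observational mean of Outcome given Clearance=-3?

3.5

do(Clearance=-3) breaks Clearance's dependence on Toxicity. With Clearance=-3 fixed, Outcome across the units is 10, 1, 6, 2, 4, 7, mean 5.
E[Outcome|Clearance=-3] averages over only the 2 units with Clearance=-3 (Toxicity = -2, -1): Outcome = 1, 2, mean 1.5.
Difference = 5 − 1.5 = 3.5.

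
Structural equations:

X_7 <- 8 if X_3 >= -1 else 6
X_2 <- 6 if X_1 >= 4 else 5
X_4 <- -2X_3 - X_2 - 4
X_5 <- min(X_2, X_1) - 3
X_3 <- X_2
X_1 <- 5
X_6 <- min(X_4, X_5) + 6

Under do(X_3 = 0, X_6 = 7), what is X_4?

-10

Setting X_3 = 0, X_6 = 7 by intervention discards those variables' equations.
X_2 = 6 if X_1 >= 4 else 5  [with X_1=5]  = 6
X_4 = -2X_3 - X_2 - 4  [with X_3=0, X_2=6]  = -10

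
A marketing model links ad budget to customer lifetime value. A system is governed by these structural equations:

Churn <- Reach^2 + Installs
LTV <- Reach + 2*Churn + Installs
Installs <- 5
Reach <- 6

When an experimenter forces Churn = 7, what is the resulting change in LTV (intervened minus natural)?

-68

The intervention breaks the incoming arrows to Churn: Churn <- Reach^2 + Installs no longer applies, and Churn = 7.
LTV = Reach + 2*Churn + Installs  [with Reach=6, Churn=7, Installs=5]  = 25
Without intervention: Churn = Reach^2 + Installs  [with Reach=6, Installs=5]  = 41; LTV = Reach + 2*Churn + Installs  [with Reach=6, Churn=41, Installs=5]  = 93.
Change = 25 − 93 = -68.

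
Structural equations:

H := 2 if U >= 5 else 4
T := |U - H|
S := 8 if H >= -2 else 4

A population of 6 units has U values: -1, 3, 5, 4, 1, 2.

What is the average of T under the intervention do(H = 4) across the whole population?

2

do(H=4) breaks H's dependence on U. With H=4 fixed, T across the units is 5, 1, 1, 0, 3, 2, mean 2.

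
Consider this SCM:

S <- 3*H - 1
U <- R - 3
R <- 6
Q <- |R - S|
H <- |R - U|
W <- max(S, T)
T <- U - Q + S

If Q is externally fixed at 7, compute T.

The intervention breaks the incoming arrows to Q: Q <- |R - S| no longer applies, and Q = 7.
U = R - 3  [with R=6]  = 3
H = |R - U|  [with R=6, U=3]  = 3
S = 3*H - 1  [with H=3]  = 8
T = U - Q + S  [with U=3, Q=7, S=8]  = 4

4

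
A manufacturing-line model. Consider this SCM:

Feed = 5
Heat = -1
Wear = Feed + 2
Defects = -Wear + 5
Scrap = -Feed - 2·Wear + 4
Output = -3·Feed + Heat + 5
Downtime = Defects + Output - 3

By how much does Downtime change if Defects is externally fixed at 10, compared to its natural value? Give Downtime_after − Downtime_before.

12

The intervention breaks the incoming arrows to Defects: Defects = -Wear + 5 no longer applies, and Defects = 10.
Output = -3·Feed + Heat + 5  [with Feed=5, Heat=-1]  = -11
Downtime = Defects + Output - 3  [with Defects=10, Output=-11]  = -4
Without intervention: Wear = Feed + 2  [with Feed=5]  = 7; Defects = -Wear + 5  [with Wear=7]  = -2; Output = -3·Feed + Heat + 5  [with Feed=5, Heat=-1]  = -11; Downtime = Defects + Output - 3  [with Defects=-2, Output=-11]  = -16.
Change = -4 − (-16) = 12.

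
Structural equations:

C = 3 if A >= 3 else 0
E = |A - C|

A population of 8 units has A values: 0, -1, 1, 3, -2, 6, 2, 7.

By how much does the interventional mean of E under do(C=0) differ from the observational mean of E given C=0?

1.55

do(C=0) breaks C's dependence on A. With C=0 fixed, E across the units is 0, 1, 1, 3, 2, 6, 2, 7, mean 2.75.
Observing C=0 restricts to units where C's equation naturally yields 0: A ∈ {0, -1, 1, -2, 2}. In that subpopulation E = 0, 1, 1, 2, 2, mean 1.2.
Difference = 2.75 − 1.2 = 1.55.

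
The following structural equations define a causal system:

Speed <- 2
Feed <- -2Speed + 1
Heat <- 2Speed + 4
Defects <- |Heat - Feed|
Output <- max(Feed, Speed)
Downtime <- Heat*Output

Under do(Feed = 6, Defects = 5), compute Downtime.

The joint intervention fixes Feed = 6, Defects = 5, removing each variable's own equation.
Heat = 2Speed + 4  [with Speed=2]  = 8
Output = max(Feed, Speed)  [with Feed=6, Speed=2]  = 6
Downtime = Heat*Output  [with Heat=8, Output=6]  = 48

48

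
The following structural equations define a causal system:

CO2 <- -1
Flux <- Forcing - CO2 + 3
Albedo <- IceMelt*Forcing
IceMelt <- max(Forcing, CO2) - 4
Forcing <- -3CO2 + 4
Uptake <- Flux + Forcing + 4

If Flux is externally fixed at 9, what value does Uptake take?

20

The intervention breaks the incoming arrows to Flux: Flux <- Forcing - CO2 + 3 no longer applies, and Flux = 9.
Forcing = -3CO2 + 4  [with CO2=-1]  = 7
Uptake = Flux + Forcing + 4  [with Flux=9, Forcing=7]  = 20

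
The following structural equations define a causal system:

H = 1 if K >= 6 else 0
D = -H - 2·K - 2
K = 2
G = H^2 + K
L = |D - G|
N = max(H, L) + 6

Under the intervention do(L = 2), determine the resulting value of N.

8

The intervention breaks the incoming arrows to L: L = |D - G| no longer applies, and L = 2.
H = 1 if K >= 6 else 0  [with K=2]  = 0
N = max(H, L) + 6  [with H=0, L=2]  = 8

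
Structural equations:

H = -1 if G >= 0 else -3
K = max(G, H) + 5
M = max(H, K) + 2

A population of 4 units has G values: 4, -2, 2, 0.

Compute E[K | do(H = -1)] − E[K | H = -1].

Every unit gets H=-1 under the intervention. K values become 9, 4, 7, 5; E[K|do(H=-1)] = 6.25.
Conditioning on H=-1 selects the 3 unit(s) with G ∈ {4, 2, 0}. Their K values: 9, 7, 5. Mean = 7.
Difference = 6.25 − 7 = -0.75.

-0.75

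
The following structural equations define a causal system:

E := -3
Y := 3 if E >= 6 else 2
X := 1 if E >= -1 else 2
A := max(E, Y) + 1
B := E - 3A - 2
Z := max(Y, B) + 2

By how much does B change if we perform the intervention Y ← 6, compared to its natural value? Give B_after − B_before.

-12

do(Y=6) replaces the equation Y := 3 if E >= 6 else 2 with the constant Y = 6.
A = max(E, Y) + 1  [with E=-3, Y=6]  = 7
B = E - 3A - 2  [with E=-3, A=7]  = -26
Without intervention: Y = 3 if E >= 6 else 2  [with E=-3]  = 2; A = max(E, Y) + 1  [with E=-3, Y=2]  = 3; B = E - 3A - 2  [with E=-3, A=3]  = -14.
Change = -26 − (-14) = -12.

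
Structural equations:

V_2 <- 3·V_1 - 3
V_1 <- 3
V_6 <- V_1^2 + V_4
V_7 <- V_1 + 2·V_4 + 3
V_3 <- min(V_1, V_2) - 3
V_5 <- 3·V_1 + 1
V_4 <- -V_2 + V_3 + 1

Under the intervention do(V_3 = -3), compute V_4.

-8

The intervention breaks the incoming arrows to V_3: V_3 <- min(V_1, V_2) - 3 no longer applies, and V_3 = -3.
V_2 = 3·V_1 - 3  [with V_1=3]  = 6
V_4 = -V_2 + V_3 + 1  [with V_2=6, V_3=-3]  = -8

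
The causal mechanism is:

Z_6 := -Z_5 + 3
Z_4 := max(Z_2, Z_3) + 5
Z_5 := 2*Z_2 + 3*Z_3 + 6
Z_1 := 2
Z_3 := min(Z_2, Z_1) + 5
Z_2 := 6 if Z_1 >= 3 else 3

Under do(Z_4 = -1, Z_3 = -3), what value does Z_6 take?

The joint intervention fixes Z_4 = -1, Z_3 = -3, removing each variable's own equation.
Z_2 = 6 if Z_1 >= 3 else 3  [with Z_1=2]  = 3
Z_5 = 2*Z_2 + 3*Z_3 + 6  [with Z_2=3, Z_3=-3]  = 3
Z_6 = -Z_5 + 3  [with Z_5=3]  = 0

0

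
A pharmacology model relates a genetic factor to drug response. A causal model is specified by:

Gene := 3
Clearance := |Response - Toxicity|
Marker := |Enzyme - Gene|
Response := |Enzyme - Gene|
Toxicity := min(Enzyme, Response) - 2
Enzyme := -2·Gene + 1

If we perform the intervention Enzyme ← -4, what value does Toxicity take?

-6

do(Enzyme=-4) replaces the equation Enzyme := -2·Gene + 1 with the constant Enzyme = -4.
Response = |Enzyme - Gene|  [with Enzyme=-4, Gene=3]  = 7
Toxicity = min(Enzyme, Response) - 2  [with Enzyme=-4, Response=7]  = -6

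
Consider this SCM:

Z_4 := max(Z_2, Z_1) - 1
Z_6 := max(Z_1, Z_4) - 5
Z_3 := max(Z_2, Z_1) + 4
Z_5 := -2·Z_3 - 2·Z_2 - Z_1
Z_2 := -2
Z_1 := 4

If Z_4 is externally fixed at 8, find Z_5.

Intervening sets Z_4 = 8 and removes its equation (Z_4 := max(Z_2, Z_1) - 1).
No directed path runs from Z_4 to Z_5, so Z_5 keeps its natural value.
Z_3 = max(Z_2, Z_1) + 4  [with Z_2=-2, Z_1=4]  = 8
Z_5 = -2·Z_3 - 2·Z_2 - Z_1  [with Z_3=8, Z_2=-2, Z_1=4]  = -16

-16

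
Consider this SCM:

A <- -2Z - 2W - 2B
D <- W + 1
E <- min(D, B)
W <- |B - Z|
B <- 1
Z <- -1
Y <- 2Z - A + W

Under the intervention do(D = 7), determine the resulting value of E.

1

The intervention breaks the incoming arrows to D: D <- W + 1 no longer applies, and D = 7.
E = min(D, B)  [with D=7, B=1]  = 1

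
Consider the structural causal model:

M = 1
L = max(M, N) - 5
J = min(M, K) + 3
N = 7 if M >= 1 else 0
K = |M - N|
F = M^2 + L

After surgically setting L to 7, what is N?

7

Under do(L=7), the mechanism L = max(M, N) - 5 is discarded; L is fixed at 7.
Since N is not a descendant of the intervened variable, it is unaffected.
N = 7 if M >= 1 else 0  [with M=1]  = 7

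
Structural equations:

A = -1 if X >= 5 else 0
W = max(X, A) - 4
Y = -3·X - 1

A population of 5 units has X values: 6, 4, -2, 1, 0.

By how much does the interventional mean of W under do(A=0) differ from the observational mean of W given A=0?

0.95

do(A=0) breaks A's dependence on X. With A=0 fixed, W across the units is 2, 0, -4, -3, -4, mean -1.8.
Observing A=0 restricts to units where A's equation naturally yields 0: X ∈ {4, -2, 1, 0}. In that subpopulation W = 0, -4, -3, -4, mean -2.75.
Difference = -1.8 − (-2.75) = 0.95.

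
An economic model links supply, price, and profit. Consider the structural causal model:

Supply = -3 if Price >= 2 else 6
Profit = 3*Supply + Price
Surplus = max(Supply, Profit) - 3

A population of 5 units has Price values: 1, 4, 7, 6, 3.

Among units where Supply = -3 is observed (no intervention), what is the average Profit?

-4

E[Profit|Supply=-3] averages over only the 4 units with Supply=-3 (Price = 4, 7, 6, 3): Profit = -5, -2, -3, -6, mean -4.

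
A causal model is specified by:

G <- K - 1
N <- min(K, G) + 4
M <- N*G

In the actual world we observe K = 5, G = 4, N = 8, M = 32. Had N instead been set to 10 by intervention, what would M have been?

The intervention breaks the incoming arrows to N: N <- min(K, G) + 4 no longer applies, and N = 10.
G = K - 1  [with K=5]  = 4
M = N*G  [with N=10, G=4]  = 40

40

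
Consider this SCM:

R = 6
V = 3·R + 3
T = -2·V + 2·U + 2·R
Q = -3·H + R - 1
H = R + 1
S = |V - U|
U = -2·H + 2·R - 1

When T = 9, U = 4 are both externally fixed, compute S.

Setting T = 9, U = 4 by intervention discards those variables' equations.
V = 3·R + 3  [with R=6]  = 21
S = |V - U|  [with V=21, U=4]  = 17

17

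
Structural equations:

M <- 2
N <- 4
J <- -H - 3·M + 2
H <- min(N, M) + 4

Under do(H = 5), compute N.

4

Under do(H=5), the mechanism H <- min(N, M) + 4 is discarded; H is fixed at 5.
N is not downstream of the intervention, so its value is determined by the original equations.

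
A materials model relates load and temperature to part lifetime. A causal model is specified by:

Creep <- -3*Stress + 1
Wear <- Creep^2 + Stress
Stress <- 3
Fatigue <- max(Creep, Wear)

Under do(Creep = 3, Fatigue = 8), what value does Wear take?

The joint intervention fixes Creep = 3, Fatigue = 8, removing each variable's own equation.
Wear = Creep^2 + Stress  [with Creep=3, Stress=3]  = 12

12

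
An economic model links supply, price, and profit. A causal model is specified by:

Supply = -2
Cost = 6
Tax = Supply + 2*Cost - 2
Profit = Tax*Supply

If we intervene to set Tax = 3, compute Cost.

6

Under do(Tax=3), the mechanism Tax = Supply + 2*Cost - 2 is discarded; Tax is fixed at 3.
Since Cost is not a descendant of the intervened variable, it is unaffected.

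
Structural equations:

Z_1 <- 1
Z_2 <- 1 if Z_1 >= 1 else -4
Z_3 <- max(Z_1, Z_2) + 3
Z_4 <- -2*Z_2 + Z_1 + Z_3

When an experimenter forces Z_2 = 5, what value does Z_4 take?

Under do(Z_2=5), the mechanism Z_2 <- 1 if Z_1 >= 1 else -4 is discarded; Z_2 is fixed at 5.
Z_3 = max(Z_1, Z_2) + 3  [with Z_1=1, Z_2=5]  = 8
Z_4 = -2*Z_2 + Z_1 + Z_3  [with Z_2=5, Z_1=1, Z_3=8]  = -1

-1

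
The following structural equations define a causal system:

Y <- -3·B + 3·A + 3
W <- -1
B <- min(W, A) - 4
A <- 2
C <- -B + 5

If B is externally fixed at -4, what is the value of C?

The intervention breaks the incoming arrows to B: B <- min(W, A) - 4 no longer applies, and B = -4.
C = -B + 5  [with B=-4]  = 9

9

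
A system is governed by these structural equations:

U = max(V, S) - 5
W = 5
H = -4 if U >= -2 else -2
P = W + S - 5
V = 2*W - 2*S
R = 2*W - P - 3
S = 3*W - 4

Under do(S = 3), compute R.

4

Under do(S=3), the mechanism S = 3*W - 4 is discarded; S is fixed at 3.
P = W + S - 5  [with W=5, S=3]  = 3
R = 2*W - P - 3  [with W=5, P=3]  = 4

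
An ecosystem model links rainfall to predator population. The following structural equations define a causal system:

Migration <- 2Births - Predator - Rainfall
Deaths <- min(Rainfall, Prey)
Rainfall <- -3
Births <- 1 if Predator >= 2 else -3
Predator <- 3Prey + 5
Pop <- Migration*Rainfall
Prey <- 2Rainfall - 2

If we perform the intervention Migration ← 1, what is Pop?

-3

Intervening sets Migration = 1 and removes its equation (Migration <- 2Births - Predator - Rainfall).
Pop = Migration*Rainfall  [with Migration=1, Rainfall=-3]  = -3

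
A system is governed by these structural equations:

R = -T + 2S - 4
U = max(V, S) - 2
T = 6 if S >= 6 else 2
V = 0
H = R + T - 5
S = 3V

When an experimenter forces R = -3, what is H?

The intervention breaks the incoming arrows to R: R = -T + 2S - 4 no longer applies, and R = -3.
S = 3V  [with V=0]  = 0
T = 6 if S >= 6 else 2  [with S=0]  = 2
H = R + T - 5  [with R=-3, T=2]  = -6

-6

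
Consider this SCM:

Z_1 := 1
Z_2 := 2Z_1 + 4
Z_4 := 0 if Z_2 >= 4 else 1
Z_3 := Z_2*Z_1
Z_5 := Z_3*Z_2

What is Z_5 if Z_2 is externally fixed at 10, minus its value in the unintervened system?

do(Z_2=10) replaces the equation Z_2 := 2Z_1 + 4 with the constant Z_2 = 10.
Z_3 = Z_2*Z_1  [with Z_2=10, Z_1=1]  = 10
Z_5 = Z_3*Z_2  [with Z_3=10, Z_2=10]  = 100
Without intervention: Z_2 = 2Z_1 + 4  [with Z_1=1]  = 6; Z_3 = Z_2*Z_1  [with Z_2=6, Z_1=1]  = 6; Z_5 = Z_3*Z_2  [with Z_3=6, Z_2=6]  = 36.
Change = 100 − 36 = 64.

64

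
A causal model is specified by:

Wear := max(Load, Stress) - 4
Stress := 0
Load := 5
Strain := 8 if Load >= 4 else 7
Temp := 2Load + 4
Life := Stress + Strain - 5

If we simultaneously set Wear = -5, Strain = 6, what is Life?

1

The joint intervention fixes Wear = -5, Strain = 6, removing each variable's own equation.
Life = Stress + Strain - 5  [with Stress=0, Strain=6]  = 1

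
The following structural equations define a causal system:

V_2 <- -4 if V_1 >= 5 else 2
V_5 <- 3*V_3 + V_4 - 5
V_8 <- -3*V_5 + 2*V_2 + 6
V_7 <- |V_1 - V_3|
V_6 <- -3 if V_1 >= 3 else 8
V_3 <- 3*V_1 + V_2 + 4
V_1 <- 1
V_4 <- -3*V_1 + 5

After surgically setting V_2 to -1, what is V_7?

Under do(V_2=-1), the mechanism V_2 <- -4 if V_1 >= 5 else 2 is discarded; V_2 is fixed at -1.
V_3 = 3*V_1 + V_2 + 4  [with V_1=1, V_2=-1]  = 6
V_7 = |V_1 - V_3|  [with V_1=1, V_3=6]  = 5

5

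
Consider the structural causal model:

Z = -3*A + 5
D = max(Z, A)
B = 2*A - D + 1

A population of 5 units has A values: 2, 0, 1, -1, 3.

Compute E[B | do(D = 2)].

do(D=2) breaks D's dependence on A. With D=2 fixed, B across the units is 3, -1, 1, -3, 5, mean 1.

1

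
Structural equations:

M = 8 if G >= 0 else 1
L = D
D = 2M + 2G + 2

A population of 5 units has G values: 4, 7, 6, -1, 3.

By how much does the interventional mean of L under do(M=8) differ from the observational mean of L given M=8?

Every unit gets M=8 under the intervention. L values become 26, 32, 30, 16, 24; E[L|do(M=8)] = 25.6.
Conditioning on M=8 selects the 4 unit(s) with G ∈ {4, 7, 6, 3}. Their L values: 26, 32, 30, 24. Mean = 28.
Difference = 25.6 − 28 = -2.4.

-2.4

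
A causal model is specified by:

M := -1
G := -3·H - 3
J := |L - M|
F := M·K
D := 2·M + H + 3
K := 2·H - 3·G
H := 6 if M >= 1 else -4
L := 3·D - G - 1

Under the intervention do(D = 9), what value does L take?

do(D=9) replaces the equation D := 2·M + H + 3 with the constant D = 9.
H = 6 if M >= 1 else -4  [with M=-1]  = -4
G = -3·H - 3  [with H=-4]  = 9
L = 3·D - G - 1  [with D=9, G=9]  = 17

17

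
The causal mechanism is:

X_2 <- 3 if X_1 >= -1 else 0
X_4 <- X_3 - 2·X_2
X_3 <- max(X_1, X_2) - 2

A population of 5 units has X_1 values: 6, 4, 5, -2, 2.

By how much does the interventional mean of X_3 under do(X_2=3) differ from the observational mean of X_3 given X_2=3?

-0.3

Every unit gets X_2=3 under the intervention. X_3 values become 4, 2, 3, 1, 1; E[X_3|do(X_2=3)] = 2.2.
E[X_3|X_2=3] averages over only the 4 units with X_2=3 (X_1 = 6, 4, 5, 2): X_3 = 4, 2, 3, 1, mean 2.5.
Difference = 2.2 − 2.5 = -0.3.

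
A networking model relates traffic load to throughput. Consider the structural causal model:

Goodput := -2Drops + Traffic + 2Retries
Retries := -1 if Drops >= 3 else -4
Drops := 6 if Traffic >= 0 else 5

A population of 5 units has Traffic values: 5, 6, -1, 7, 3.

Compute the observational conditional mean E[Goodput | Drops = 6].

Observing Drops=6 restricts to units where Drops's equation naturally yields 6: Traffic ∈ {5, 6, 7, 3}. In that subpopulation Goodput = -9, -8, -7, -11, mean -8.75.

-8.75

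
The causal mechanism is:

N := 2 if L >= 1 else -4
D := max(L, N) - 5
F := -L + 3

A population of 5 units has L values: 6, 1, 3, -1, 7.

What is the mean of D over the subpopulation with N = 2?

-0.5

E[D|N=2] averages over only the 4 units with N=2 (L = 6, 1, 3, 7): D = 1, -3, -2, 2, mean -0.5.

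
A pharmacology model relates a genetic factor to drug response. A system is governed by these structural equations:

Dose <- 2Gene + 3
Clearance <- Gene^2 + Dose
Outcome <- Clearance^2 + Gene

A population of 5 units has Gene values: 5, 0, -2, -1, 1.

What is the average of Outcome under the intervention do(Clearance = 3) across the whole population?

The intervention sets Clearance=3 in all 5 units regardless of Gene. Recomputing Outcome per unit gives 14, 9, 7, 8, 10; average 9.6.

9.6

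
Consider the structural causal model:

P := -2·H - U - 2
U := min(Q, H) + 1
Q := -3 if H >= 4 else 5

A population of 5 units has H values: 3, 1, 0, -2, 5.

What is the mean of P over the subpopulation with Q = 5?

Observing Q=5 restricts to units where Q's equation naturally yields 5: H ∈ {3, 1, 0, -2}. In that subpopulation P = -12, -6, -3, 3, mean -4.5.

-4.5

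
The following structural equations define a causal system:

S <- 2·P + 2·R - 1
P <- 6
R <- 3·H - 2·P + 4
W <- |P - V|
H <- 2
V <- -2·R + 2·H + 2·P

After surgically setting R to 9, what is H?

2

Under do(R=9), the mechanism R <- 3·H - 2·P + 4 is discarded; R is fixed at 9.
Since H is not a descendant of the intervened variable, it is unaffected.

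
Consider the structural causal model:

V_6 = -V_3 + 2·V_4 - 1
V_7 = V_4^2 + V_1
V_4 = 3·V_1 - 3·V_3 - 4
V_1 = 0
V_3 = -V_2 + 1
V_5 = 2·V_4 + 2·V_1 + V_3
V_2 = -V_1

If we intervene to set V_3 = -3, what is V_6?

12

The intervention breaks the incoming arrows to V_3: V_3 = -V_2 + 1 no longer applies, and V_3 = -3.
V_4 = 3·V_1 - 3·V_3 - 4  [with V_1=0, V_3=-3]  = 5
V_6 = -V_3 + 2·V_4 - 1  [with V_3=-3, V_4=5]  = 12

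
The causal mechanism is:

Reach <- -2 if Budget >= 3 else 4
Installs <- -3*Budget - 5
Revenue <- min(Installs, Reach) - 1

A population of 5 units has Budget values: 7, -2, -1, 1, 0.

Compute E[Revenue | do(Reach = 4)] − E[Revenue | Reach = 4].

Every unit gets Reach=4 under the intervention. Revenue values become -27, 0, -3, -9, -6; E[Revenue|do(Reach=4)] = -9.
Conditioning on Reach=4 selects the 4 unit(s) with Budget ∈ {-2, -1, 1, 0}. Their Revenue values: 0, -3, -9, -6. Mean = -4.5.
Difference = -9 − (-4.5) = -4.5.

-4.5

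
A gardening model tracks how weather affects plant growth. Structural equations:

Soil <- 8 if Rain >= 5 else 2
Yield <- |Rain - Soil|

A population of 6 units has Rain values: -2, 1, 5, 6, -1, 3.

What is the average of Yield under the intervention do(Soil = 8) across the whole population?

Every unit gets Soil=8 under the intervention. Yield values become 10, 7, 3, 2, 9, 5; E[Yield|do(Soil=8)] = 6.

6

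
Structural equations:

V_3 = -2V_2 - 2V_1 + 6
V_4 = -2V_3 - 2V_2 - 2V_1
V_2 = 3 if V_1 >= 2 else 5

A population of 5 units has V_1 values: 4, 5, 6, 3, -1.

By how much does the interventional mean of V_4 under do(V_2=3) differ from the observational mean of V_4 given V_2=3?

do(V_2=3) breaks V_2's dependence on V_1. With V_2=3 fixed, V_4 across the units is 2, 4, 6, 0, -8, mean 0.8.
Conditioning on V_2=3 selects the 4 unit(s) with V_1 ∈ {4, 5, 6, 3}. Their V_4 values: 2, 4, 6, 0. Mean = 3.
Difference = 0.8 − 3 = -2.2.

-2.2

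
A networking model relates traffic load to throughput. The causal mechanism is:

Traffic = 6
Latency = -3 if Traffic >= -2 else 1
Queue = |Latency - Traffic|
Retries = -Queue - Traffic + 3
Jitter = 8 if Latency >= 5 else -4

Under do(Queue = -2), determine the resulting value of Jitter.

-4

do(Queue=-2) replaces the equation Queue = |Latency - Traffic| with the constant Queue = -2.
Jitter is not downstream of the intervention, so its value is determined by the original equations.
Latency = -3 if Traffic >= -2 else 1  [with Traffic=6]  = -3
Jitter = 8 if Latency >= 5 else -4  [with Latency=-3]  = -4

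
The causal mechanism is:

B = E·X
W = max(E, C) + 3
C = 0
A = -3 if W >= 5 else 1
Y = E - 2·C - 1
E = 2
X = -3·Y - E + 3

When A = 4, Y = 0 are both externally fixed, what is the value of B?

Under do(A = 4, Y = 0), each intervened variable's structural equation is replaced by its fixed value.
X = -3·Y - E + 3  [with Y=0, E=2]  = 1
B = E·X  [with E=2, X=1]  = 2

2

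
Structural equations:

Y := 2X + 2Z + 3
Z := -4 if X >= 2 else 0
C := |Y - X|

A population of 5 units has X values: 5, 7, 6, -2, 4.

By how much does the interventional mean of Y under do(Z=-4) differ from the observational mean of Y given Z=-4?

-3

The intervention sets Z=-4 in all 5 units regardless of X. Recomputing Y per unit gives 5, 9, 7, -9, 3; average 3.
E[Y|Z=-4] averages over only the 4 units with Z=-4 (X = 5, 7, 6, 4): Y = 5, 9, 7, 3, mean 6.
Difference = 3 − 6 = -3.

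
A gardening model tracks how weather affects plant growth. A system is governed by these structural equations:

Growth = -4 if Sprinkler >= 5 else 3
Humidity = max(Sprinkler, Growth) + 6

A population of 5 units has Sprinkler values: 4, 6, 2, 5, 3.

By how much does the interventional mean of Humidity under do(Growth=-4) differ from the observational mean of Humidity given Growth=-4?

-1.5

The intervention sets Growth=-4 in all 5 units regardless of Sprinkler. Recomputing Humidity per unit gives 10, 12, 8, 11, 9; average 10.
E[Humidity|Growth=-4] averages over only the 2 units with Growth=-4 (Sprinkler = 6, 5): Humidity = 12, 11, mean 11.5.
Difference = 10 − 11.5 = -1.5.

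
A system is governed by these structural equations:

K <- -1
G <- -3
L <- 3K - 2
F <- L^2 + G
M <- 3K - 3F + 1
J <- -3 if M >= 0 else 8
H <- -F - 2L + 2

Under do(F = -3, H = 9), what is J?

The joint intervention fixes F = -3, H = 9, removing each variable's own equation.
M = 3K - 3F + 1  [with K=-1, F=-3]  = 7
J = -3 if M >= 0 else 8  [with M=7]  = -3

-3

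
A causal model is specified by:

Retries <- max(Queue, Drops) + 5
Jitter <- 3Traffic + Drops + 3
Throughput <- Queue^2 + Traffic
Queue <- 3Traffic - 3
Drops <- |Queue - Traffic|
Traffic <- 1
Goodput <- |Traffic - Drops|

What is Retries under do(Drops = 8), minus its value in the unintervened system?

7

The intervention breaks the incoming arrows to Drops: Drops <- |Queue - Traffic| no longer applies, and Drops = 8.
Queue = 3Traffic - 3  [with Traffic=1]  = 0
Retries = max(Queue, Drops) + 5  [with Queue=0, Drops=8]  = 13
Without intervention: Queue = 3Traffic - 3  [with Traffic=1]  = 0; Drops = |Queue - Traffic|  [with Queue=0, Traffic=1]  = 1; Retries = max(Queue, Drops) + 5  [with Queue=0, Drops=1]  = 6.
Change = 13 − 6 = 7.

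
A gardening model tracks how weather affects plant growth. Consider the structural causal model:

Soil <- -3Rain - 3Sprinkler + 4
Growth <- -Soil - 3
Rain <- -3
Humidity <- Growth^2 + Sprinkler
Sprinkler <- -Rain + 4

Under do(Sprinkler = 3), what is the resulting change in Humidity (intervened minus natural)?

do(Sprinkler=3) replaces the equation Sprinkler <- -Rain + 4 with the constant Sprinkler = 3.
Soil = -3Rain - 3Sprinkler + 4  [with Rain=-3, Sprinkler=3]  = 4
Growth = -Soil - 3  [with Soil=4]  = -7
Humidity = Growth^2 + Sprinkler  [with Growth=-7, Sprinkler=3]  = 52
Without intervention: Sprinkler = -Rain + 4  [with Rain=-3]  = 7; Soil = -3Rain - 3Sprinkler + 4  [with Rain=-3, Sprinkler=7]  = -8; Growth = -Soil - 3  [with Soil=-8]  = 5; Humidity = Growth^2 + Sprinkler  [with Growth=5, Sprinkler=7]  = 32.
Change = 52 − 32 = 20.

20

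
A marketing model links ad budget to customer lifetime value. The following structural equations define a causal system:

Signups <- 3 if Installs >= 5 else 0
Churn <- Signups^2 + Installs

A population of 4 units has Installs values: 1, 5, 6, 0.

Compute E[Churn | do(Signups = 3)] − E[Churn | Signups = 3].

-2.5

Under do(Signups=3), Signups's equation is replaced by Signups=3 for every unit. Per-unit Churn: 10, 14, 15, 9. Mean = 12.
Observing Signups=3 restricts to units where Signups's equation naturally yields 3: Installs ∈ {5, 6}. In that subpopulation Churn = 14, 15, mean 14.5.
Difference = 12 − 14.5 = -2.5.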